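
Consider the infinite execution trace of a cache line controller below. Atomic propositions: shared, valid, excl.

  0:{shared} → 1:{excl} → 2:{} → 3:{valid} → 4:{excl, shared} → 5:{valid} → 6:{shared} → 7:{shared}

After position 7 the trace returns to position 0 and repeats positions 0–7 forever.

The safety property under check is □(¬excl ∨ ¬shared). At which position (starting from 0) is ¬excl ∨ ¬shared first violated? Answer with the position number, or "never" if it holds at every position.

4

Check ¬excl ∨ ¬shared at each position in order: 0 ✓, 1 ✓, 2 ✓, 3 ✓.
At position 4 the labels are {excl, shared}, so ¬excl ∨ ¬shared is false there. This is the first violation.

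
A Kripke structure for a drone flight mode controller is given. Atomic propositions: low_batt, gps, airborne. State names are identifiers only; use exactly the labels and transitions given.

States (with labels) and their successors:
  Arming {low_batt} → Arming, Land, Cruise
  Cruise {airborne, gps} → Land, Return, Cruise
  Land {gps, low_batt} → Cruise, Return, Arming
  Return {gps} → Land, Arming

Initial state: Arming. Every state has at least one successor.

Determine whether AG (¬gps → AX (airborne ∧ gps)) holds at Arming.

States satisfying ¬gps → AX (airborne ∧ gps): {Cruise, Land, Return}.
States satisfying AG (¬gps → AX (airborne ∧ gps)): ∅.
Arming is reachable from Arming and violates ¬gps → AX (airborne ∧ gps), so AG fails at Arming.
Arming ∉ Sat(AG (¬gps → AX (airborne ∧ gps))).

No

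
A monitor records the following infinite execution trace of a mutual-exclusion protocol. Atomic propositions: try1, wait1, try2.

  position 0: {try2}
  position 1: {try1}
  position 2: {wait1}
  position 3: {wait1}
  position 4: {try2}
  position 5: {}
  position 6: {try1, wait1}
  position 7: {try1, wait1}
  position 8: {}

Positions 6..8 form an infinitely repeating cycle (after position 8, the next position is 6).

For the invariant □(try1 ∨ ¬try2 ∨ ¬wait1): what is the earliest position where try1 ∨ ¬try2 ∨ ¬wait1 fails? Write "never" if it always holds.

try1 ∨ ¬try2 ∨ ¬wait1 holds at every position 0..8, and those are all the positions the trace ever visits, so the invariant □(try1 ∨ ¬try2 ∨ ¬wait1) is never violated.

never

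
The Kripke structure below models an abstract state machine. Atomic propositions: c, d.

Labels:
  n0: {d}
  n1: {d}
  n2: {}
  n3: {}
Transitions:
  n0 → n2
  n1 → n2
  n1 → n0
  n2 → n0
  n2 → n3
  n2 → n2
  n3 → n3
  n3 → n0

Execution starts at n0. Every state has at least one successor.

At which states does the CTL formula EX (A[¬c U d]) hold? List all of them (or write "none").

{n1, n2, n3}

States satisfying A[¬c U d]: {n0, n1}.
States satisfying EX (A[¬c U d]): {n1, n2, n3}.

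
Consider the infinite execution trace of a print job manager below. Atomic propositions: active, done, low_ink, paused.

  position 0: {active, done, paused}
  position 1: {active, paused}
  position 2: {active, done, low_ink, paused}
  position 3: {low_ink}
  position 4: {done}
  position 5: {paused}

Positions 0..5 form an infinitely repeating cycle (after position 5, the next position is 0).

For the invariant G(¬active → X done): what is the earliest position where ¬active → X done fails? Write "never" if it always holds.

Check ¬active → X done at each position in order: 0 ✓, 1 ✓, 2 ✓, 3 ✓.
At position 4 the labels are {done} and the next position 5 has {paused}, so ¬active → X done is false there. This is the first violation.

4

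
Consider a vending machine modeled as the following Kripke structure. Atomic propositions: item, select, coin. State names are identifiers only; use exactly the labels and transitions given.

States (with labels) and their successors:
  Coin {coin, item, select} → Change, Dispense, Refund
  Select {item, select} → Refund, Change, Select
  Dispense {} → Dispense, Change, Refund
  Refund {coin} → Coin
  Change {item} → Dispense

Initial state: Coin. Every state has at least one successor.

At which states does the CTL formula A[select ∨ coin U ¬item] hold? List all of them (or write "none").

States satisfying select ∨ coin: {Coin, Select, Refund}.
States satisfying ¬item: {Dispense, Refund}.
States satisfying A[select ∨ coin U ¬item]: {Dispense, Refund}.

{Dispense, Refund}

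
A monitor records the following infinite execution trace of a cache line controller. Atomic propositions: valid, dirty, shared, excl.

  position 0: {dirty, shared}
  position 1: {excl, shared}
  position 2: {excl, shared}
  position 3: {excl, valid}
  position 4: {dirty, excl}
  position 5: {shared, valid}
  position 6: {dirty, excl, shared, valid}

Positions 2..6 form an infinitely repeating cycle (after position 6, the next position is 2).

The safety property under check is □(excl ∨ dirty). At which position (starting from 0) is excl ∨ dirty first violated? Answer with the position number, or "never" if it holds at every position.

5

Check excl ∨ dirty at each position in order: 0 ✓, 1 ✓, 2 ✓, 3 ✓, 4 ✓.
At position 5 the labels are {shared, valid}, so excl ∨ dirty is false there. This is the first violation.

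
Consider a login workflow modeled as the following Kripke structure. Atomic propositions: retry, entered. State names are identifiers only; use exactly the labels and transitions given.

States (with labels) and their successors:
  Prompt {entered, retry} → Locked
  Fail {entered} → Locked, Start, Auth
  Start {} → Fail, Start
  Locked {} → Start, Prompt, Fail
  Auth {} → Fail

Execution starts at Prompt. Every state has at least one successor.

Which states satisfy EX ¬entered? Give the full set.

States satisfying ¬entered: {Start, Locked, Auth}.
States satisfying EX ¬entered: {Prompt, Fail, Start, Locked}.

{Prompt, Fail, Start, Locked}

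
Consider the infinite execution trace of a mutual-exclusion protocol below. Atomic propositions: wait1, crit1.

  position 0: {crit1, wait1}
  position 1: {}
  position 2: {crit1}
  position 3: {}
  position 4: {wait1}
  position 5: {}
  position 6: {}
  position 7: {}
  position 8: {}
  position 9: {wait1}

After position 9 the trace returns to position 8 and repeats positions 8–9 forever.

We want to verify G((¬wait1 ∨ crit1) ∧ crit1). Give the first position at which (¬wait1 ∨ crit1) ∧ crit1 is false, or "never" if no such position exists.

1

Check (¬wait1 ∨ crit1) ∧ crit1 at each position in order: 0 ✓.
At position 1 the labels are {}, so (¬wait1 ∨ crit1) ∧ crit1 is false there. This is the first violation.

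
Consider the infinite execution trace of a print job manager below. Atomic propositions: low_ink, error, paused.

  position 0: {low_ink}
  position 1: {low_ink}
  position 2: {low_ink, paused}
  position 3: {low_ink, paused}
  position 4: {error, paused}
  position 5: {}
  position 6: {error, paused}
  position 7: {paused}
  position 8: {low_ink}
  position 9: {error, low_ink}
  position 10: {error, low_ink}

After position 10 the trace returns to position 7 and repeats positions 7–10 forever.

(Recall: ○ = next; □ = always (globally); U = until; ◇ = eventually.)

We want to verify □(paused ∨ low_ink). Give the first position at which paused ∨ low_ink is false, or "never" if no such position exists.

5

Check paused ∨ low_ink at each position in order: 0 ✓, 1 ✓, 2 ✓, 3 ✓, 4 ✓.
At position 5 the labels are {}, so paused ∨ low_ink is false there. This is the first violation.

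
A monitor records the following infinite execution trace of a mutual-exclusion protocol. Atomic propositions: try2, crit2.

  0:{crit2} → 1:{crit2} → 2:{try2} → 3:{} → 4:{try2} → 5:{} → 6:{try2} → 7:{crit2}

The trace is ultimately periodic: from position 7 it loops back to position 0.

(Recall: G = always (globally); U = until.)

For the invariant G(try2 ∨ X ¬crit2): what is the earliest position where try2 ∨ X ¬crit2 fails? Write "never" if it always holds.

0

At position 0 the labels are {crit2} and the next position 1 has {crit2}, so try2 ∨ X ¬crit2 is false there. This is the first violation.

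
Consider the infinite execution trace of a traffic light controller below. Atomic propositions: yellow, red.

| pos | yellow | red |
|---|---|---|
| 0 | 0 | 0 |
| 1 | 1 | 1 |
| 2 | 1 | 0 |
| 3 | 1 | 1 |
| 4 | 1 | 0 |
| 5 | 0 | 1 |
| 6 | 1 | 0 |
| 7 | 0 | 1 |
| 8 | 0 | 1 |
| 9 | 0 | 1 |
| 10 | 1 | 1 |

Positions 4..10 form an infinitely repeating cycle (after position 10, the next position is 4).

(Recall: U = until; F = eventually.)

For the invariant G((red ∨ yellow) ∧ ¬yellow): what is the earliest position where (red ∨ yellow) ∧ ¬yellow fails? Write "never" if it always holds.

0

At position 0 the labels are {}, so (red ∨ yellow) ∧ ¬yellow is false there. This is the first violation.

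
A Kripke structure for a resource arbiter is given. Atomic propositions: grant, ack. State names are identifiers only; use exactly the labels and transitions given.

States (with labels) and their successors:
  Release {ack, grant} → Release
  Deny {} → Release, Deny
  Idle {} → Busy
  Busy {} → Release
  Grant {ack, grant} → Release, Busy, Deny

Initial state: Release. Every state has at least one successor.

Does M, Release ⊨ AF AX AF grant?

Yes

States satisfying AX AF grant: {Release, Idle, Busy}.
States satisfying AF AX AF grant: {Release, Idle, Busy}.
Release ∈ Sat(AF AX AF grant).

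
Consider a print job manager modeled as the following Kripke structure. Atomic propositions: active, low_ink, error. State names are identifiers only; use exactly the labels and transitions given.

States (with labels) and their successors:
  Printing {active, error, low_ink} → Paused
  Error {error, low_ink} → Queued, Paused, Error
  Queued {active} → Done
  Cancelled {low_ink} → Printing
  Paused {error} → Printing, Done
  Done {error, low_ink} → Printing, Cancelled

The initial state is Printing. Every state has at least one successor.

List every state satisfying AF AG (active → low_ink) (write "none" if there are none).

{Printing, Queued, Cancelled, Paused, Done}

States satisfying AG (active → low_ink): {Printing, Cancelled, Paused, Done}.
States satisfying AF AG (active → low_ink): {Printing, Queued, Cancelled, Paused, Done}.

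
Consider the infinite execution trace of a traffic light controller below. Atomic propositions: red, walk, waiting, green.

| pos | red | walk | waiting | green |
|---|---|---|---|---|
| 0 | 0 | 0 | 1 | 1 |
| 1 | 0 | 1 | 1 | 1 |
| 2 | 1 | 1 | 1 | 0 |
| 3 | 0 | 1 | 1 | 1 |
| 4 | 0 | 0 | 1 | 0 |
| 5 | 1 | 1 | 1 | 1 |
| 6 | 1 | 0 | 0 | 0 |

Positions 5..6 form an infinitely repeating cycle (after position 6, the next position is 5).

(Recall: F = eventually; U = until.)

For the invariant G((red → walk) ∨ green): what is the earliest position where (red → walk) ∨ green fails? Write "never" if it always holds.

Check (red → walk) ∨ green at each position in order: 0 ✓, 1 ✓, 2 ✓, 3 ✓, 4 ✓, 5 ✓.
At position 6 the labels are {red}, so (red → walk) ∨ green is false there. This is the first violation.

6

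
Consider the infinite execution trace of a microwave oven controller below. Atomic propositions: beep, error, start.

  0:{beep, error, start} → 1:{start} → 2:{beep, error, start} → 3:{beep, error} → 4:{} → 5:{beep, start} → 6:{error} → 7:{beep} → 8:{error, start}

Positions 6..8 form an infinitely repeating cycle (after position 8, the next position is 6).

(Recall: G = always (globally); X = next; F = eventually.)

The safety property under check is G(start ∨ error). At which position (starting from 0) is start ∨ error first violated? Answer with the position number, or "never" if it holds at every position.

4

Check start ∨ error at each position in order: 0 ✓, 1 ✓, 2 ✓, 3 ✓.
At position 4 the labels are {}, so start ∨ error is false there. This is the first violation.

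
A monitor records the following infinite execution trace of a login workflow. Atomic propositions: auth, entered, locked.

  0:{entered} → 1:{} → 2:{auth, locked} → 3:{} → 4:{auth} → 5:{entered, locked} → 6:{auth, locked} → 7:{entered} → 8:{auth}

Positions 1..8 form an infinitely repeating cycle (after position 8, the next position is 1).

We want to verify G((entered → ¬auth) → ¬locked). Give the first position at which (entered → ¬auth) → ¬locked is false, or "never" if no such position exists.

2

Check (entered → ¬auth) → ¬locked at each position in order: 0 ✓, 1 ✓.
At position 2 the labels are {auth, locked}, so (entered → ¬auth) → ¬locked is false there. This is the first violation.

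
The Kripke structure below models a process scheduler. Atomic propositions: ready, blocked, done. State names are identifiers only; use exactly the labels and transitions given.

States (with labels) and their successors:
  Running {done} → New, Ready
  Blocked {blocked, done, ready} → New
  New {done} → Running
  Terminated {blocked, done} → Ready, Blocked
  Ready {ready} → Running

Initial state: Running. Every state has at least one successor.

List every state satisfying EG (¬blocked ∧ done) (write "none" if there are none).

{Running, New}

States satisfying ¬blocked ∧ done: {Running, New}.
States satisfying EG (¬blocked ∧ done): {Running, New}.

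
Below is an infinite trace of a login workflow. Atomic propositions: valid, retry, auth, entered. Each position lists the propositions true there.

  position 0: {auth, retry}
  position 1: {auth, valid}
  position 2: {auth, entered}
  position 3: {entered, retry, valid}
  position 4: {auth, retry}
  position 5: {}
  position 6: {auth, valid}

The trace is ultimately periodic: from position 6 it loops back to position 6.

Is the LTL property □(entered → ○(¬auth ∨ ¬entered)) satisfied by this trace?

Yes

entered → ○(¬auth ∨ ¬entered) holds at every position 0..6, and those are all positions ever visited, so □(entered → ○(¬auth ∨ ¬entered)) holds.
Positions where entered holds: 2, 3.
Check ○(¬auth ∨ ¬entered) at each: 2→ok, 3→ok.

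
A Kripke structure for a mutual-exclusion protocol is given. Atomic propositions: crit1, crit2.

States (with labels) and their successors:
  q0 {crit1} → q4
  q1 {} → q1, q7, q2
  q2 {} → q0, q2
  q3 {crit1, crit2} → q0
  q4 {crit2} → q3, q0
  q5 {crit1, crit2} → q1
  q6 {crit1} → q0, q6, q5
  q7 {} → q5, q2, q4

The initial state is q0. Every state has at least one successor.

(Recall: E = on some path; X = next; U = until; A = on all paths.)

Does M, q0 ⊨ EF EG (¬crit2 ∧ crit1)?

Does not hold

States satisfying EG (¬crit2 ∧ crit1): {q6}.
States satisfying EF EG (¬crit2 ∧ crit1): {q6}.
No suitable path/successor from q0 witnesses the formula.
q0 ∉ Sat(EF EG (¬crit2 ∧ crit1)).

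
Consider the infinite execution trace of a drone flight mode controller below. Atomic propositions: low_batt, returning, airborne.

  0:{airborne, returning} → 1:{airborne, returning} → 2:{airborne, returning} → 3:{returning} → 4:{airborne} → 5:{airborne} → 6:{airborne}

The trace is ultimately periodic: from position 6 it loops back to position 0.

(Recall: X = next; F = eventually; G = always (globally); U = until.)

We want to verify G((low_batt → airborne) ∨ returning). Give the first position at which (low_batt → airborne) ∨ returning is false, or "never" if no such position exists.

never

(low_batt → airborne) ∨ returning holds at every position 0..6, and those are all the positions the trace ever visits, so the invariant G((low_batt → airborne) ∨ returning) is never violated.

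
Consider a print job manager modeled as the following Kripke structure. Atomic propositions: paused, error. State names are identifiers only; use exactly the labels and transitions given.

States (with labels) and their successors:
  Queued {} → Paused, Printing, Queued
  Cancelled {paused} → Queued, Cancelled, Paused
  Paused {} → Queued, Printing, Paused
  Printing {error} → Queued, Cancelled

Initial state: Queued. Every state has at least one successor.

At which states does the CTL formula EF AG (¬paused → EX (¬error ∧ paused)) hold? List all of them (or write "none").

none

States satisfying AG (¬paused → EX (¬error ∧ paused)): ∅.
States satisfying EF AG (¬paused → EX (¬error ∧ paused)): ∅.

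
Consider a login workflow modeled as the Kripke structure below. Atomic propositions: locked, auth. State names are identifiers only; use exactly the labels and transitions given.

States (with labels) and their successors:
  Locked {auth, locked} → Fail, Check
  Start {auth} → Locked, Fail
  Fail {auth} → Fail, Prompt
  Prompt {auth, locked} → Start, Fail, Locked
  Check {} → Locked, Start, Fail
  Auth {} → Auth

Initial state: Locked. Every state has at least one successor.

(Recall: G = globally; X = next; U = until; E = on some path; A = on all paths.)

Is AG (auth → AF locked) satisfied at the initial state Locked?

States satisfying auth → AF locked: {Locked, Prompt, Check, Auth}.
States satisfying AG (auth → AF locked): {Auth}.
Fail is reachable from Locked and violates auth → AF locked, so AG fails at Locked.
Locked ∉ Sat(AG (auth → AF locked)).

Does not hold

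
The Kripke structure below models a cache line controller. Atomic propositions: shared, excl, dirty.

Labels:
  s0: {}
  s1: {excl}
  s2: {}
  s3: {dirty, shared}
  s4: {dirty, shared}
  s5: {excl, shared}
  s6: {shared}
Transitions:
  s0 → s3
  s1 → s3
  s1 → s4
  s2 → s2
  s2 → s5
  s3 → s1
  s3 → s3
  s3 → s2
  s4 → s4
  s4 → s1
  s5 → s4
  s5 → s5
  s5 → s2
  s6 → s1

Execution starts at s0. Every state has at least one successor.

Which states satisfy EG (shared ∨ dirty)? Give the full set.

States satisfying shared ∨ dirty: {s3, s4, s5, s6}.
States satisfying EG (shared ∨ dirty): {s3, s4, s5}.

{s3, s4, s5}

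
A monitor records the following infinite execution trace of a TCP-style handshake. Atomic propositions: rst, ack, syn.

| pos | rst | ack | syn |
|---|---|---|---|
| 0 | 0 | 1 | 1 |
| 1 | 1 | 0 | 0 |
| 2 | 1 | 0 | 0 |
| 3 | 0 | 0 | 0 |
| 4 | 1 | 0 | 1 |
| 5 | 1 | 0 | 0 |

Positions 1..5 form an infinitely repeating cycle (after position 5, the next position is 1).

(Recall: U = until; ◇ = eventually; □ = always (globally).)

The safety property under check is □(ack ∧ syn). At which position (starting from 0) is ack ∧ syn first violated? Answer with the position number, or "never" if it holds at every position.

Check ack ∧ syn at each position in order: 0 ✓.
At position 1 the labels are {rst}, so ack ∧ syn is false there. This is the first violation.

1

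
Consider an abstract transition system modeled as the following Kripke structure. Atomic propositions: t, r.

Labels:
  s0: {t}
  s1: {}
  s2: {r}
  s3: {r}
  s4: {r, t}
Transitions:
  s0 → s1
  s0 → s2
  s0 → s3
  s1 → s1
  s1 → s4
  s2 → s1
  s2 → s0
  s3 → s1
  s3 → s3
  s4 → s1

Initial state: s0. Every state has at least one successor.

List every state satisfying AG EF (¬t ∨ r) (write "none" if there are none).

States satisfying EF (¬t ∨ r): {s0, s1, s2, s3, s4}.
States satisfying AG EF (¬t ∨ r): {s0, s1, s2, s3, s4}.

{s0, s1, s2, s3, s4}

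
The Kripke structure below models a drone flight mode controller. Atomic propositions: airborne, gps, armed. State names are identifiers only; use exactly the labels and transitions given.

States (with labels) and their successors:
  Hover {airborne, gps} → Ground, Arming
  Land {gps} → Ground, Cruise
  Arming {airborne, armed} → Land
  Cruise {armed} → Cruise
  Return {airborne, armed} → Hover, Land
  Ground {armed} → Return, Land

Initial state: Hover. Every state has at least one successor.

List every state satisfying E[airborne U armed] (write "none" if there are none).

States satisfying airborne: {Hover, Arming, Return}.
States satisfying armed: {Arming, Cruise, Return, Ground}.
States satisfying E[airborne U armed]: {Hover, Arming, Cruise, Return, Ground}.

{Hover, Arming, Cruise, Return, Ground}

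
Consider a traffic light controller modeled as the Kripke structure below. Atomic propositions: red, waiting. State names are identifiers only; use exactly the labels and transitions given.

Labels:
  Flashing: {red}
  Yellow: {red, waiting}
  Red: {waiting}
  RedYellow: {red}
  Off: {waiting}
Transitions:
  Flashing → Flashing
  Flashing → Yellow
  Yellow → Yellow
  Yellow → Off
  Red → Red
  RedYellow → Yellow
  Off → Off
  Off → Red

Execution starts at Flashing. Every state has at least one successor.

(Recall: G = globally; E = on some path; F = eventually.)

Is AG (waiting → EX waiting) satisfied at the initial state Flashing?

Yes

States satisfying waiting → EX waiting: {Flashing, Yellow, Red, RedYellow, Off}.
States satisfying AG (waiting → EX waiting): {Flashing, Yellow, Red, RedYellow, Off}.
Every state reachable from Flashing satisfies waiting → EX waiting.
Flashing ∈ Sat(AG (waiting → EX waiting)).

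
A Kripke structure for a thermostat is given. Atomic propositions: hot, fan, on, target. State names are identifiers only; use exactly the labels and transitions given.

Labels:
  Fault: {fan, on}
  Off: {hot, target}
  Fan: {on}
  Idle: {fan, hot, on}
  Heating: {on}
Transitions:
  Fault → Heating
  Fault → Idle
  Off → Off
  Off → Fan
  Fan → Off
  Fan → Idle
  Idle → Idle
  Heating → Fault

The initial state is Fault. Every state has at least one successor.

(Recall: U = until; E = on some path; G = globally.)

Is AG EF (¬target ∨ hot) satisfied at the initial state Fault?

States satisfying EF (¬target ∨ hot): {Fault, Off, Fan, Idle, Heating}.
States satisfying AG EF (¬target ∨ hot): {Fault, Off, Fan, Idle, Heating}.
Every state reachable from Fault satisfies EF (¬target ∨ hot).
Fault ∈ Sat(AG EF (¬target ∨ hot)).

Yes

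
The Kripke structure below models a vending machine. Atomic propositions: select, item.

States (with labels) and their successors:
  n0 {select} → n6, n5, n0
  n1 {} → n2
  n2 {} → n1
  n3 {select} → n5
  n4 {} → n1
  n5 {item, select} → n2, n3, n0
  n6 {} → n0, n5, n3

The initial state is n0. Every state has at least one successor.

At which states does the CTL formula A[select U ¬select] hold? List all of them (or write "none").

States satisfying select: {n0, n3, n5}.
States satisfying ¬select: {n1, n2, n4, n6}.
States satisfying A[select U ¬select]: {n1, n2, n4, n6}.

{n1, n2, n4, n6}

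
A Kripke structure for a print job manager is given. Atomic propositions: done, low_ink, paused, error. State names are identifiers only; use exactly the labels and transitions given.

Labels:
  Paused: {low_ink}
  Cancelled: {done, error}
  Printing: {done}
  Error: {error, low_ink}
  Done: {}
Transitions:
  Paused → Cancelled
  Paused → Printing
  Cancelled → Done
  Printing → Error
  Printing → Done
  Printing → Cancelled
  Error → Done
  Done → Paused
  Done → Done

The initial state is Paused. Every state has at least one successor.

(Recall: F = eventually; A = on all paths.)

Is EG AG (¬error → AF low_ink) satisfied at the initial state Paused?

States satisfying AG (¬error → AF low_ink): ∅.
States satisfying EG AG (¬error → AF low_ink): ∅.
No suitable path/successor from Paused witnesses the formula.
Paused ∉ Sat(EG AG (¬error → AF low_ink)).

No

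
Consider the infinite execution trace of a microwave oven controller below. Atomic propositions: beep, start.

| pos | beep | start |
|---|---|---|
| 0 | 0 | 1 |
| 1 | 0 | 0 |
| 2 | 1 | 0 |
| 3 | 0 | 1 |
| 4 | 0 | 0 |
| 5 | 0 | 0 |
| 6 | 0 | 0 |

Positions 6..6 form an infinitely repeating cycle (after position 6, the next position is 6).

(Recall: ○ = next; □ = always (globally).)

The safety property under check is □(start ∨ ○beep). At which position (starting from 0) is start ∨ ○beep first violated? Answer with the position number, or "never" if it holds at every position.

Check start ∨ ○beep at each position in order: 0 ✓, 1 ✓.
At position 2 the labels are {beep} and the next position 3 has {start}, so start ∨ ○beep is false there. This is the first violation.

2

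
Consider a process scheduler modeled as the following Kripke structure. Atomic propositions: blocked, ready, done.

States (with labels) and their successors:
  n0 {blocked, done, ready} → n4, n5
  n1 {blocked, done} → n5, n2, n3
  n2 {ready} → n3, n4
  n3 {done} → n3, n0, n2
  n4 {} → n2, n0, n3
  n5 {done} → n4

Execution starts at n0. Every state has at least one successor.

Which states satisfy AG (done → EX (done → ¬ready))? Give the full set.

{n0, n1, n2, n3, n4, n5}

States satisfying done → EX (done → ¬ready): {n0, n1, n2, n3, n4, n5}.
States satisfying AG (done → EX (done → ¬ready)): {n0, n1, n2, n3, n4, n5}.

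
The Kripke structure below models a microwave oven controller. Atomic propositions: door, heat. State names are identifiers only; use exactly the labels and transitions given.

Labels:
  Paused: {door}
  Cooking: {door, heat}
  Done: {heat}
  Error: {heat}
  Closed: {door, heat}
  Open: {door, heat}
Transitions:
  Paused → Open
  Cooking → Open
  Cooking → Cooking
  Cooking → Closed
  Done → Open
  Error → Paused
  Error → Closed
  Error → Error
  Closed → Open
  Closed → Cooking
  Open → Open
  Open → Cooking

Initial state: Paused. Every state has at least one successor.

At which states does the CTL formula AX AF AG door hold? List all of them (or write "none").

{Paused, Cooking, Done, Closed, Open}

States satisfying AF AG door: {Paused, Cooking, Done, Closed, Open}.
States satisfying AX AF AG door: {Paused, Cooking, Done, Closed, Open}.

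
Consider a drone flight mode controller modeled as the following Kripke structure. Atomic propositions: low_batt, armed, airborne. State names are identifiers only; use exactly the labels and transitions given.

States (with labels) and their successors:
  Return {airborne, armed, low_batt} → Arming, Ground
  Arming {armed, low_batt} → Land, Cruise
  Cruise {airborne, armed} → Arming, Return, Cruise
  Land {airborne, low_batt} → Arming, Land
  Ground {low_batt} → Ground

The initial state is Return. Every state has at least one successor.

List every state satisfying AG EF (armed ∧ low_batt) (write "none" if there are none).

States satisfying EF (armed ∧ low_batt): {Return, Arming, Cruise, Land}.
States satisfying AG EF (armed ∧ low_batt): ∅.

none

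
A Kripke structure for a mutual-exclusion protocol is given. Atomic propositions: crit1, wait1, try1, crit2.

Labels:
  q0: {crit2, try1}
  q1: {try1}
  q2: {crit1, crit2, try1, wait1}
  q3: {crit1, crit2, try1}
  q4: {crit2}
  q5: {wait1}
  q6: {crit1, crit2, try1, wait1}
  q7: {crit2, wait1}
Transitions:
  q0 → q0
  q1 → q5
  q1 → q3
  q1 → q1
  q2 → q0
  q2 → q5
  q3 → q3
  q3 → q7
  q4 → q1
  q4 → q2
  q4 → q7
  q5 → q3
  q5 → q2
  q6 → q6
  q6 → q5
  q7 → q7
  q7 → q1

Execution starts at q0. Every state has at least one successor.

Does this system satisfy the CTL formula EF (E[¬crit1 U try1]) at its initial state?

States satisfying E[¬crit1 U try1]: {q0, q1, q2, q3, q4, q5, q6, q7}.
States satisfying EF (E[¬crit1 U try1]): {q0, q1, q2, q3, q4, q5, q6, q7}.
Some path from q0 reaches a state where E[¬crit1 U try1] holds.
q0 ∈ Sat(EF (E[¬crit1 U try1])).

Holds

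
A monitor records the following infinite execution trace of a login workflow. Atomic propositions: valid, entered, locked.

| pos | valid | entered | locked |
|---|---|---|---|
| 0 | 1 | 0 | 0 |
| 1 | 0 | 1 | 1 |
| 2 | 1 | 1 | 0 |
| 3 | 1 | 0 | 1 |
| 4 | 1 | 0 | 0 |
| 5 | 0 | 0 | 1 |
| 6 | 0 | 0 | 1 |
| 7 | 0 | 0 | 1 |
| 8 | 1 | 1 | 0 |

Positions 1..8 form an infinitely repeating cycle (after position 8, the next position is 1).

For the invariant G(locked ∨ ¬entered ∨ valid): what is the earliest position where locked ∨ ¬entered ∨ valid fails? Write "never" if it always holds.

never

locked ∨ ¬entered ∨ valid holds at every position 0..8, and those are all the positions the trace ever visits, so the invariant G(locked ∨ ¬entered ∨ valid) is never violated.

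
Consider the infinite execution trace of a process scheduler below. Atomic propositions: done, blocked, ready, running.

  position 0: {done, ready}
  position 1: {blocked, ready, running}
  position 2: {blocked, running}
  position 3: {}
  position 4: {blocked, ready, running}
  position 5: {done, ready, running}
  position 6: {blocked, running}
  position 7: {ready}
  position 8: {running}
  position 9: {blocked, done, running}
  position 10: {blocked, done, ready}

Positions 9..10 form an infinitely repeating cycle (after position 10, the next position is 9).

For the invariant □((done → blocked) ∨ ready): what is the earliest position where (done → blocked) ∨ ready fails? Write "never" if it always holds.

(done → blocked) ∨ ready holds at every position 0..10, and those are all the positions the trace ever visits, so the invariant □((done → blocked) ∨ ready) is never violated.

never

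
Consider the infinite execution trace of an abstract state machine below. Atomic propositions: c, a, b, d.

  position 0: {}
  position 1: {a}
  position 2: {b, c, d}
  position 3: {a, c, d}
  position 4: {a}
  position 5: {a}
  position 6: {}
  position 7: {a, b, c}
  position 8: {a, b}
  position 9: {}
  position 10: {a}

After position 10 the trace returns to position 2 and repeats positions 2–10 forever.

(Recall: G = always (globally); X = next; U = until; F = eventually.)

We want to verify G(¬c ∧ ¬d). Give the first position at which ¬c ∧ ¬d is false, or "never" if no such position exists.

Check ¬c ∧ ¬d at each position in order: 0 ✓, 1 ✓.
At position 2 the labels are {b, c, d}, so ¬c ∧ ¬d is false there. This is the first violation.

2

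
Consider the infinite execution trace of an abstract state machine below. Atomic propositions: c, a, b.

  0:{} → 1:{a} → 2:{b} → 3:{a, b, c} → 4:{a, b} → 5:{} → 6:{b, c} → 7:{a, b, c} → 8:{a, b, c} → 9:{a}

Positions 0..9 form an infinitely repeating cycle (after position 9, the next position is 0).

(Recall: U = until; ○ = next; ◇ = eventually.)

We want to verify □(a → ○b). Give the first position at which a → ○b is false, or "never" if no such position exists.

4

Check a → ○b at each position in order: 0 ✓, 1 ✓, 2 ✓, 3 ✓.
At position 4 the labels are {a, b} and the next position 5 has {}, so a → ○b is false there. This is the first violation.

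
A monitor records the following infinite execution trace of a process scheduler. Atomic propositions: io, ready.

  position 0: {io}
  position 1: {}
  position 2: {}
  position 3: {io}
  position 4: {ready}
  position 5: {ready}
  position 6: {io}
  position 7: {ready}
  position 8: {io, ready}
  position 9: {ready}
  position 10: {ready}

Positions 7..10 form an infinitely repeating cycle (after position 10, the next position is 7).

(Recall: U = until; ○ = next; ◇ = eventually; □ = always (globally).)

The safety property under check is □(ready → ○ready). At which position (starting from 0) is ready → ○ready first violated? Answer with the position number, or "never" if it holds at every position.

5

Check ready → ○ready at each position in order: 0 ✓, 1 ✓, 2 ✓, 3 ✓, 4 ✓.
At position 5 the labels are {ready} and the next position 6 has {io}, so ready → ○ready is false there. This is the first violation.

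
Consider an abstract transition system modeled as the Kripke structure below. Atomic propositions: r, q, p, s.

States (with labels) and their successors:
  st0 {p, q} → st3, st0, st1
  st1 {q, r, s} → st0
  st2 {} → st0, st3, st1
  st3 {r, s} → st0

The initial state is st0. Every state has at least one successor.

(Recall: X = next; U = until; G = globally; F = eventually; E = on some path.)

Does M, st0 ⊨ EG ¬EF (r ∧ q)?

States satisfying ¬EF (r ∧ q): ∅.
States satisfying EG ¬EF (r ∧ q): ∅.
No suitable path/successor from st0 witnesses the formula.
st0 ∉ Sat(EG ¬EF (r ∧ q)).

No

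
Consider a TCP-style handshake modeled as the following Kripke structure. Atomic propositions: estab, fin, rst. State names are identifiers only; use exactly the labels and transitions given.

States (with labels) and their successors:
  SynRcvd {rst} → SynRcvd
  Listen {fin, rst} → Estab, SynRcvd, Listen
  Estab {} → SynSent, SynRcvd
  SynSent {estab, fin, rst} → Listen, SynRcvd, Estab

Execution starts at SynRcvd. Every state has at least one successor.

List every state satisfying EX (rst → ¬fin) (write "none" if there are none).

States satisfying rst → ¬fin: {SynRcvd, Estab}.
States satisfying EX (rst → ¬fin): {SynRcvd, Listen, Estab, SynSent}.

{SynRcvd, Listen, Estab, SynSent}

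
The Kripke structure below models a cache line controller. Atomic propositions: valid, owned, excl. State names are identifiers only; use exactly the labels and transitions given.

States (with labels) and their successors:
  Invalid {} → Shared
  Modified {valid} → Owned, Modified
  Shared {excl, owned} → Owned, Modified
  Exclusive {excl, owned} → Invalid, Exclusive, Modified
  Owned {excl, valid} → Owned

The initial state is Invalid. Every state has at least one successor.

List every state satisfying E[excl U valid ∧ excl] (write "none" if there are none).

{Shared, Owned}

States satisfying excl: {Shared, Exclusive, Owned}.
States satisfying valid ∧ excl: {Owned}.
States satisfying E[excl U valid ∧ excl]: {Shared, Owned}.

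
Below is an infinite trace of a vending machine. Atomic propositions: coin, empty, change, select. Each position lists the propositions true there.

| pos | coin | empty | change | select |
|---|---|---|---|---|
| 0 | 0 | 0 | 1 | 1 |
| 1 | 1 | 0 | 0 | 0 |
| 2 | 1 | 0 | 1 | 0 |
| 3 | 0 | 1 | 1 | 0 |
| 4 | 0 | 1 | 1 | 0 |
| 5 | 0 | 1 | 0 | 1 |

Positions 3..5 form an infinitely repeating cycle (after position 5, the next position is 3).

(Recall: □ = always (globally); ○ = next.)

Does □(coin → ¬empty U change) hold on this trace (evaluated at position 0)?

coin → ¬empty U change holds at every position 0..5, and those are all positions ever visited, so □(coin → ¬empty U change) holds.
Positions where coin holds: 1, 2.
Check ¬empty U change at each: 1→ok, 2→ok.

Yes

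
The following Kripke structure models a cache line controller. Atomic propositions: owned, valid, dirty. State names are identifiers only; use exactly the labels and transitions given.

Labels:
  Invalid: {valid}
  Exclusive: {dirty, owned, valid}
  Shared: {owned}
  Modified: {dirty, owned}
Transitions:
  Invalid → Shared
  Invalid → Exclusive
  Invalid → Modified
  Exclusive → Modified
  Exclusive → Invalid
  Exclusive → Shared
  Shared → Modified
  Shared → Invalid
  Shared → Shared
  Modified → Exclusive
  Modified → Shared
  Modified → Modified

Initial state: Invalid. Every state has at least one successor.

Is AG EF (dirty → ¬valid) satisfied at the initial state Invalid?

States satisfying EF (dirty → ¬valid): {Invalid, Exclusive, Shared, Modified}.
States satisfying AG EF (dirty → ¬valid): {Invalid, Exclusive, Shared, Modified}.
Every state reachable from Invalid satisfies EF (dirty → ¬valid).
Invalid ∈ Sat(AG EF (dirty → ¬valid)).

Holds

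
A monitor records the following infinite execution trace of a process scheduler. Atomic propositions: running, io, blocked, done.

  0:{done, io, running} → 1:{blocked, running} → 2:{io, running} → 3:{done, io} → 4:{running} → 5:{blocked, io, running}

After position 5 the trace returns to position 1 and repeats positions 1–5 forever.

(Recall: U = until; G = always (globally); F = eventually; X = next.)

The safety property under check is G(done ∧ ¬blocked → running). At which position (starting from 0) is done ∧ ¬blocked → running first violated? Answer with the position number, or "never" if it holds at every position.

3

Check done ∧ ¬blocked → running at each position in order: 0 ✓, 1 ✓, 2 ✓.
At position 3 the labels are {done, io}, so done ∧ ¬blocked → running is false there. This is the first violation.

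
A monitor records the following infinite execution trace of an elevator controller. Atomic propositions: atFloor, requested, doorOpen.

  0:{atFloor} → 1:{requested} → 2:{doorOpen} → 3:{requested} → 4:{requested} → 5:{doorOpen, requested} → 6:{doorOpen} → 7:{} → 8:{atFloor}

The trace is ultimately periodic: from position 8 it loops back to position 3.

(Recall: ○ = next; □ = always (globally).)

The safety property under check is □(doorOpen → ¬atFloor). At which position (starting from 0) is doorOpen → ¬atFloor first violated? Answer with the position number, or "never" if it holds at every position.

never

doorOpen → ¬atFloor holds at every position 0..8, and those are all the positions the trace ever visits, so the invariant □(doorOpen → ¬atFloor) is never violated.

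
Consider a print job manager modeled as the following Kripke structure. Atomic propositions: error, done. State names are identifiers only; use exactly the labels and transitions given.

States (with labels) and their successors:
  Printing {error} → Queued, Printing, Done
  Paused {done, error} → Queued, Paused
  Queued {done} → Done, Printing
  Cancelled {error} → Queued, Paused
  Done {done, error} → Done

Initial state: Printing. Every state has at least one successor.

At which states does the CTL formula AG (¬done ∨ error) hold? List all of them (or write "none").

{Done}

States satisfying ¬done ∨ error: {Printing, Paused, Cancelled, Done}.
States satisfying AG (¬done ∨ error): {Done}.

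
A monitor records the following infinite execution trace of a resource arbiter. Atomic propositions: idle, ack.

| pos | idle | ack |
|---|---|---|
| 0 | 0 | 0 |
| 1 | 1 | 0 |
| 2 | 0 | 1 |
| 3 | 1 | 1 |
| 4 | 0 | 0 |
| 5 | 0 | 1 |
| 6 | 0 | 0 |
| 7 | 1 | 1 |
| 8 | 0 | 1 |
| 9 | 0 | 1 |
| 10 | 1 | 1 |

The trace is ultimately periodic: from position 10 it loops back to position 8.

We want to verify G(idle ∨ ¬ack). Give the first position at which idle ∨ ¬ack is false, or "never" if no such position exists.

2

Check idle ∨ ¬ack at each position in order: 0 ✓, 1 ✓.
At position 2 the labels are {ack}, so idle ∨ ¬ack is false there. This is the first violation.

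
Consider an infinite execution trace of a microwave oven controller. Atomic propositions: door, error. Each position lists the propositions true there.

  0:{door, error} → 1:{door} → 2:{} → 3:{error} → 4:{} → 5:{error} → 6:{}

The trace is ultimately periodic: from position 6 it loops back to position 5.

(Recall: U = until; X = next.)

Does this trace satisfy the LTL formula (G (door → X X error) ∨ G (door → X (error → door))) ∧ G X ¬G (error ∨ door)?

X ¬G (error ∨ door) holds at every position 0..6, and those are all positions ever visited, so G X ¬G (error ∨ door) holds.
At position 0: G (door → X X error) ∨ G (door → X (error → door)) is true; G X ¬G (error ∨ door) is true; so (G (door → X X error) ∨ G (door → X (error → door))) ∧ G X ¬G (error ∨ door) is true.

Satisfied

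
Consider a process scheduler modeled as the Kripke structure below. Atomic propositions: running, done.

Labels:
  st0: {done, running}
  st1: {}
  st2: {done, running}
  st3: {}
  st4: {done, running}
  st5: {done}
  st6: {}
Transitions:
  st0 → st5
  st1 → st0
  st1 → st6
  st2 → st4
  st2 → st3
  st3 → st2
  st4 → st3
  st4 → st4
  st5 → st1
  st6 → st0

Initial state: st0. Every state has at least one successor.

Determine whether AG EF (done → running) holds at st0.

States satisfying EF (done → running): {st0, st1, st2, st3, st4, st5, st6}.
States satisfying AG EF (done → running): {st0, st1, st2, st3, st4, st5, st6}.
Every state reachable from st0 satisfies EF (done → running).
st0 ∈ Sat(AG EF (done → running)).

Satisfied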